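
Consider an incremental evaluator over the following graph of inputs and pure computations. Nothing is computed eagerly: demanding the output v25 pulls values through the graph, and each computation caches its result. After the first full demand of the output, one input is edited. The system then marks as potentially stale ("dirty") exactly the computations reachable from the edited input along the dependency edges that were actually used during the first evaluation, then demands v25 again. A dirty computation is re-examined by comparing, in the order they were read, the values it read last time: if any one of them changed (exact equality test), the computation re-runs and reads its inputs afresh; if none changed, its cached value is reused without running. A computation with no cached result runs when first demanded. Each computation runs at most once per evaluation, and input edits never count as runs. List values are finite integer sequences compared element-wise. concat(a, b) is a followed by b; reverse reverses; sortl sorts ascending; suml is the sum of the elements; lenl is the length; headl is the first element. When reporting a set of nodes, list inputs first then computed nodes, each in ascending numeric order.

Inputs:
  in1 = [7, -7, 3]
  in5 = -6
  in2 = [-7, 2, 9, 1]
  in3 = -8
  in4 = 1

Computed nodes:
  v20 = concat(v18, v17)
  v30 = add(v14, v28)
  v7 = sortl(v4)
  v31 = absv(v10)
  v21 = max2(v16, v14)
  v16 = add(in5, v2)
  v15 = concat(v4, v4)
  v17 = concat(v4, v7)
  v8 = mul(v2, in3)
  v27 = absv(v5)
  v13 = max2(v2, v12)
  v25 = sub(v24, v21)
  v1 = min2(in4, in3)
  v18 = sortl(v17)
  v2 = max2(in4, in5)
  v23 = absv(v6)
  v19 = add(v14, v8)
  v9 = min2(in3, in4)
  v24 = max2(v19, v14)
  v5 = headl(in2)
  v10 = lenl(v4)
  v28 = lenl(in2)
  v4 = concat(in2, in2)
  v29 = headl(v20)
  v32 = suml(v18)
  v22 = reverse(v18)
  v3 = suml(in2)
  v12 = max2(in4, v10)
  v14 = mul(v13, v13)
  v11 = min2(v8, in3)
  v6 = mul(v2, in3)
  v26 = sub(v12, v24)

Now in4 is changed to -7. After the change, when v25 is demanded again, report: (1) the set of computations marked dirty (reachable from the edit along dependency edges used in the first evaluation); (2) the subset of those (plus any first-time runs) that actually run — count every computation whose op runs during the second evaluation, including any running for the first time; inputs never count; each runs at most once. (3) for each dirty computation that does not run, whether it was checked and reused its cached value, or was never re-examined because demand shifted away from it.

Dirty set: v2, v8, v12, v13, v14, v16, v19, v21, v24, v25.
Run set: v2, v8, v12, v13, v16, v19, v21, v24, v25 (9 run).
Re-examined without running (cache reused): v14.
The important point: at v14 every value read last time is unchanged, so the dirty flag clears without a run.

Initial pass — values computed on the first demand:
  v2 = max2(1, -6) = 1
  v4 = concat([-7, 2, 9, 1], [-7, 2, 9, 1]) = [-7, 2, 9, 1, -7, 2, 9, 1]
  v8 = mul(1, -8) = -8
  v10 = lenl([-7, 2, 9, 1, -7, 2, 9, 1]) = 8
  v12 = max2(1, 8) = 8
  v13 = max2(1, 8) = 8
  v14 = mul(8, 8) = 64
  v16 = add(-6, 1) = -5
  v19 = add(64, -8) = 56
  v21 = max2(-5, 64) = 64
  v24 = max2(56, 64) = 64
  v25 = sub(64, 64) = 0

Second demand — change propagation:
  v2: re-runs because in4 1->-7; new result -6.
  v8: re-runs because v2 1->-6; new result 48.
  v12: re-runs because in4 1->-7; new result 8 (unchanged).
  v13: re-runs because v2 1->-6; new result 8 (unchanged).
  v14: re-examined; everything it read last time is the same (v13 unchanged, v13 unchanged) — cache 64 kept, no run.
  v16: re-runs because v2 1->-6; new result -12.
  v19: re-runs because v8 -8->48; new result 112.
  v21: re-runs because v16 -5->-12; new result 64 (unchanged).
  v24: re-runs because v19 56->112; new result 112.
  v25: re-runs because v24 64->112; new result 48.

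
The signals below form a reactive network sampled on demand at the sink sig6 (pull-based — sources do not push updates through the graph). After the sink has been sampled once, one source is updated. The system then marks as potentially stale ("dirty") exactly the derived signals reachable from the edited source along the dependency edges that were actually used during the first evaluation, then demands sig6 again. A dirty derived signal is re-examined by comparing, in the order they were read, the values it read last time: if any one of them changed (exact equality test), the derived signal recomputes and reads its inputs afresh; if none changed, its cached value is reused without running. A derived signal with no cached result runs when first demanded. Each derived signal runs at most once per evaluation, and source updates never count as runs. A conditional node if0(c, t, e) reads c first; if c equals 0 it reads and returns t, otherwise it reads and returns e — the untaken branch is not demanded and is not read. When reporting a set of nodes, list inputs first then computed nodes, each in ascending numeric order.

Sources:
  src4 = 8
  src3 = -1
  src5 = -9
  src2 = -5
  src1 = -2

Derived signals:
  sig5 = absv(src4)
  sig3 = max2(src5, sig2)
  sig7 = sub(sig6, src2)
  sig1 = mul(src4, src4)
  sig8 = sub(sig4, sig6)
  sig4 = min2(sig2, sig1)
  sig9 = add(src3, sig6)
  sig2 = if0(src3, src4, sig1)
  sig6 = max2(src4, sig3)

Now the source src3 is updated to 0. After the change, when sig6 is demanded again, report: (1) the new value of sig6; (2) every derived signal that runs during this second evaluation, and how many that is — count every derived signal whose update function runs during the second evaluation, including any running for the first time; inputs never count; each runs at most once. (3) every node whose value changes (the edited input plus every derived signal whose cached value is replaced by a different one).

sig6 now evaluates to 8.
Run set: sig2, sig3, sig6 (3 run).
Changed values: src3, sig2, sig3, sig6.

Initial pass — values computed on the first demand:
  sig1 = mul(8, 8) = 64
  sig2 = if0(src3=-1 -> else branch sig1) = 64
  sig3 = max2(-9, 64) = 64
  sig6 = max2(8, 64) = 64

Second demand — change propagation:
  sig2: re-runs because src3 -1->0; new result 8.
  sig3: re-runs because sig2 64->8; new result 8.
  sig6: re-runs because sig3 64->8; new result 8.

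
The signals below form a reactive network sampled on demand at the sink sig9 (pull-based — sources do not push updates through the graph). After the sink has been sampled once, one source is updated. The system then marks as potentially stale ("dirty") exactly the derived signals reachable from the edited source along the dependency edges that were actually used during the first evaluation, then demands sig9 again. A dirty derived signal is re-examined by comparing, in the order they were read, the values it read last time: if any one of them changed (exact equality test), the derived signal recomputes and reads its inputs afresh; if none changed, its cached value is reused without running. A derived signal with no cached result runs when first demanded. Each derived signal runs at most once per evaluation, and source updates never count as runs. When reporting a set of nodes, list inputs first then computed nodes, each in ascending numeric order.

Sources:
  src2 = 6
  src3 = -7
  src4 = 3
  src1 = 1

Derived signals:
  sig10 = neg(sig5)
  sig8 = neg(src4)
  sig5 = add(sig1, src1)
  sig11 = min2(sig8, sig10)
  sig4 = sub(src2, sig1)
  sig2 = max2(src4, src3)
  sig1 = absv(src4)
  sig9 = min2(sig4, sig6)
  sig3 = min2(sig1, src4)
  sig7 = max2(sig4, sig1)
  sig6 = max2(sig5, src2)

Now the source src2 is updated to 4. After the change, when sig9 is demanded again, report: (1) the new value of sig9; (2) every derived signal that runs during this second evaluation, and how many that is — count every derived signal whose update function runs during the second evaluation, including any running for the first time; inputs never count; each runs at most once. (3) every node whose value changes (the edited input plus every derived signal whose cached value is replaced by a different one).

Initial pass — values computed on the first demand:
  sig1 = absv(3) = 3
  sig4 = sub(6, 3) = 3
  sig5 = add(3, 1) = 4
  sig6 = max2(4, 6) = 6
  sig9 = min2(3, 6) = 3

Second demand — change propagation:
  sig4: re-runs because src2 6->4; new result 1.
  sig6: re-runs because src2 6->4; new result 4.
  sig9: re-runs because sig4 3->1; sig6 6->4; new result 1.

sig9 now evaluates to 1.
Run set: sig4, sig6, sig9 (3 run).
Changed values: src2, sig4, sig6, sig9.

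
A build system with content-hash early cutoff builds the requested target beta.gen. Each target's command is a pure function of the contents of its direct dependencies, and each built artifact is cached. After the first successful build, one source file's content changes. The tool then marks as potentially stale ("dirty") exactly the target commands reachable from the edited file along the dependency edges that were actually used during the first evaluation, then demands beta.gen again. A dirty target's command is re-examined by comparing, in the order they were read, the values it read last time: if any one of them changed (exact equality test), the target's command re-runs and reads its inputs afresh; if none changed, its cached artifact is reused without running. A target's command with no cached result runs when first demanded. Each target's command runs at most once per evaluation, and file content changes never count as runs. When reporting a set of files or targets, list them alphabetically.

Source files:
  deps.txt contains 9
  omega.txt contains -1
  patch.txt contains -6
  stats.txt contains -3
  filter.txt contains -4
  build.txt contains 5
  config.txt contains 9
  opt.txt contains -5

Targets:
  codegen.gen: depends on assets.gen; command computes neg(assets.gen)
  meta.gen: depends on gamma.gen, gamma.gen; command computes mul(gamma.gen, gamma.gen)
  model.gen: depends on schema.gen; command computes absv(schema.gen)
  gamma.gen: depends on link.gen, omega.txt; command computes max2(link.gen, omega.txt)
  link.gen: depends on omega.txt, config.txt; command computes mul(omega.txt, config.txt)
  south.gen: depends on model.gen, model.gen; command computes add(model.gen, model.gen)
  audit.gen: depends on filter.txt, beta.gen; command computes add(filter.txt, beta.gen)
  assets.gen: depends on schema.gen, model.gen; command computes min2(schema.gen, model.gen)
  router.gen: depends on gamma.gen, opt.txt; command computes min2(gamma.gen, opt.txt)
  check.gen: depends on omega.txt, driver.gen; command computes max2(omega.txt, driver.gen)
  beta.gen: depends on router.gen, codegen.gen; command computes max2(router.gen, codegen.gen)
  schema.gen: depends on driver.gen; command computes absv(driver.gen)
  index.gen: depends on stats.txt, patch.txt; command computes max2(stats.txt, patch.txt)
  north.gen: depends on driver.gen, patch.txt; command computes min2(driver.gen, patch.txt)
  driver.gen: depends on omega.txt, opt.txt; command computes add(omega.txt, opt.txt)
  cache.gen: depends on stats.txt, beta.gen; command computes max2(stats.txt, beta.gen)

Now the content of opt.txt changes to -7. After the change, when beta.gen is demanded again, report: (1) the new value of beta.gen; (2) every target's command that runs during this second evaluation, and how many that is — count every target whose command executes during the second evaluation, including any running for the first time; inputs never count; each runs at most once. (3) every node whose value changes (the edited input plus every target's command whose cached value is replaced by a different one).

First evaluation (everything demanded from the output):
  driver.gen = add(-1, -5) = -6
  link.gen = mul(-1, 9) = -9
  gamma.gen = max2(-9, -1) = -1
  router.gen = min2(-1, -5) = -5
  schema.gen = absv(-6) = 6
  model.gen = absv(6) = 6
  assets.gen = min2(6, 6) = 6
  codegen.gen = neg(6) = -6
  beta.gen = max2(-5, -6) = -5

Propagation after the edit:
  driver.gen: runs — opt.txt -5->-7; result -8.
  router.gen: runs — opt.txt -5->-7; result -7.
  schema.gen: runs — driver.gen -6->-8; result 8.
  model.gen: runs — schema.gen 6->8; result 8.
  assets.gen: runs — schema.gen 6->8; model.gen 6->8; result 8.
  codegen.gen: runs — assets.gen 6->8; result -8.
  beta.gen: runs — router.gen -5->-7; codegen.gen -6->-8; result -7.

New value of beta.gen: -7.
Target commands that run: assets.gen, beta.gen, codegen.gen, driver.gen, model.gen, router.gen, schema.gen — 7 in total.
Values that change: assets.gen, beta.gen, codegen.gen, driver.gen, model.gen, opt.txt, router.gen, schema.gen.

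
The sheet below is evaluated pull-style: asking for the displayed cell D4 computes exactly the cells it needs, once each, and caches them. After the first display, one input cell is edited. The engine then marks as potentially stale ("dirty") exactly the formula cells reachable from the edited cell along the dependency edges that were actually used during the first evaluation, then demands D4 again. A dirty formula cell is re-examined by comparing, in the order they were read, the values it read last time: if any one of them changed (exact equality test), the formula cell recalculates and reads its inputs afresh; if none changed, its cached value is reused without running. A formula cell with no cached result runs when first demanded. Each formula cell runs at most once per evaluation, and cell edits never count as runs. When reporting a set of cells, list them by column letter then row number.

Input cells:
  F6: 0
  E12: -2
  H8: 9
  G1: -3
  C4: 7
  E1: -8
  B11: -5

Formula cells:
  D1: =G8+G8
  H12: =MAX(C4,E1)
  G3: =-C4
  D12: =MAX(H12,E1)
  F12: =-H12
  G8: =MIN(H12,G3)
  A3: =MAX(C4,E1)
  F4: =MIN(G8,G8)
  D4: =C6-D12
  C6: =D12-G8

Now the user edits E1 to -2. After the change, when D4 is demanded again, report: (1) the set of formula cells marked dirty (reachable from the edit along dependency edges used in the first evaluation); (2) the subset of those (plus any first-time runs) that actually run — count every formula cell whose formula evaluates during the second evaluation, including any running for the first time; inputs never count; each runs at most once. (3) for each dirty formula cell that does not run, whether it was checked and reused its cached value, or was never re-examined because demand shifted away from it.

First demand of the output computes:
  G3 = -(7) = -7
  H12 = MAX(7, -8) = 7
  D12 = MAX(7, -8) = 7
  G8 = MIN(7, -7) = -7
  C6 = 7 - -7 = 14
  D4 = 14 - 7 = 7

After the edit, cleaning proceeds:
  H12: a read changed (E1 -8->-2) — executes, giving 7 — identical to its old value.
  D12: a read changed (E1 -8->-2) — executes, giving 7 — identical to its old value.
  G8: dirty, but its reads are unchanged (H12 unchanged, G3 unchanged); cached -7 stands.
  C6: dirty, but its reads are unchanged (D12 unchanged, G8 unchanged); cached 14 stands.
  D4: dirty, but its reads are unchanged (C6 unchanged, D12 unchanged); cached 7 stands.

Note where the cutoff bites: G8 is checked, finds nothing changed, and keeps its cache.

The edit dirties: C6, D4, D12, G8, H12.
2 formula cells run: D12, H12.
Cache hits after checking: C6, D4, G8.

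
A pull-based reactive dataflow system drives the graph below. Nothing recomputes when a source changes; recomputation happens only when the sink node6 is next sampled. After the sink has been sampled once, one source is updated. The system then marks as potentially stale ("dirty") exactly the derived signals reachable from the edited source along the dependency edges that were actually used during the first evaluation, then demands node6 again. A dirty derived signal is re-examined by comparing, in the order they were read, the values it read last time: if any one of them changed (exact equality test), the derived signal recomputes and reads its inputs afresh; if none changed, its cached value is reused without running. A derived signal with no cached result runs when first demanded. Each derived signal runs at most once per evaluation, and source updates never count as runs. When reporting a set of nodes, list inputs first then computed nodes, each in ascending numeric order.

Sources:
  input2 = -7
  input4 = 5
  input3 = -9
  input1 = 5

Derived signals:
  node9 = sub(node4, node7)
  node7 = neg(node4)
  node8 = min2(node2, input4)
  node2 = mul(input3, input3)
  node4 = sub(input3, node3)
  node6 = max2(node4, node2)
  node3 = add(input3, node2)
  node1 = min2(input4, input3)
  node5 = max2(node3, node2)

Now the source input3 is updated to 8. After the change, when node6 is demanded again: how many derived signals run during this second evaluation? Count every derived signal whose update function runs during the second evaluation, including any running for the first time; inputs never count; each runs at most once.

Derived signals that run: node2, node3, node4, node6 — 4 in total.

First evaluation (everything demanded from the output):
  node2 = mul(-9, -9) = 81
  node3 = add(-9, 81) = 72
  node4 = sub(-9, 72) = -81
  node6 = max2(-81, 81) = 81

Propagation after the edit:
  node2: runs — input3 -9->8; input3 -9->8; result 64.
  node3: runs — input3 -9->8; node2 81->64; result 72 (same value as before).
  node4: runs — input3 -9->8; result -64.
  node6: runs — node4 -81->-64; node2 81->64; result 64.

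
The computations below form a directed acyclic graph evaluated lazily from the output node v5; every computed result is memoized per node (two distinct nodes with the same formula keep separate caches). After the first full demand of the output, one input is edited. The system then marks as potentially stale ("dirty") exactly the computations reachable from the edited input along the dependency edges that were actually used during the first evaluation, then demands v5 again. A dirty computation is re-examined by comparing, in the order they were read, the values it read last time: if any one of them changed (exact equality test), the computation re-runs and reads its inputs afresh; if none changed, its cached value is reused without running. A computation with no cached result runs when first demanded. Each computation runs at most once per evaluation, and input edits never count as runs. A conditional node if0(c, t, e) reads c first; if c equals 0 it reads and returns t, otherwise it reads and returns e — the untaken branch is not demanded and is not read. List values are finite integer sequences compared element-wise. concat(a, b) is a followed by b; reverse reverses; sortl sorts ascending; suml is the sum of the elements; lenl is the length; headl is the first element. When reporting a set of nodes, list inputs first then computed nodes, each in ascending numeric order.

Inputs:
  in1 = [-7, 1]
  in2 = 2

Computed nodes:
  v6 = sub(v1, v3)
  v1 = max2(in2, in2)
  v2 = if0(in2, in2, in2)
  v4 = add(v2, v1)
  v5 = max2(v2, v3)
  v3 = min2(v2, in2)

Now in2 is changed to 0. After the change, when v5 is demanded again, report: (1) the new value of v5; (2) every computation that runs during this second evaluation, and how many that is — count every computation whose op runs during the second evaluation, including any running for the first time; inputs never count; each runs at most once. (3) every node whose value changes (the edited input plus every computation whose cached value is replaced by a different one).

First demand of the output computes:
  v2 = if0(in2=2 -> else branch in2) = 2
  v3 = min2(2, 2) = 2
  v5 = max2(2, 2) = 2

After the edit, cleaning proceeds:
  v2: a read changed (in2 2->0; in2 2->0) — executes, giving 0.
  v3: a read changed (v2 2->0; in2 2->0) — executes, giving 0.
  v5: a read changed (v2 2->0; v3 2->0) — executes, giving 0.

Demanding v5 again yields 0.
3 computations run: v2, v3, v5.
The nodes whose values change: in2, v2, v3, v5.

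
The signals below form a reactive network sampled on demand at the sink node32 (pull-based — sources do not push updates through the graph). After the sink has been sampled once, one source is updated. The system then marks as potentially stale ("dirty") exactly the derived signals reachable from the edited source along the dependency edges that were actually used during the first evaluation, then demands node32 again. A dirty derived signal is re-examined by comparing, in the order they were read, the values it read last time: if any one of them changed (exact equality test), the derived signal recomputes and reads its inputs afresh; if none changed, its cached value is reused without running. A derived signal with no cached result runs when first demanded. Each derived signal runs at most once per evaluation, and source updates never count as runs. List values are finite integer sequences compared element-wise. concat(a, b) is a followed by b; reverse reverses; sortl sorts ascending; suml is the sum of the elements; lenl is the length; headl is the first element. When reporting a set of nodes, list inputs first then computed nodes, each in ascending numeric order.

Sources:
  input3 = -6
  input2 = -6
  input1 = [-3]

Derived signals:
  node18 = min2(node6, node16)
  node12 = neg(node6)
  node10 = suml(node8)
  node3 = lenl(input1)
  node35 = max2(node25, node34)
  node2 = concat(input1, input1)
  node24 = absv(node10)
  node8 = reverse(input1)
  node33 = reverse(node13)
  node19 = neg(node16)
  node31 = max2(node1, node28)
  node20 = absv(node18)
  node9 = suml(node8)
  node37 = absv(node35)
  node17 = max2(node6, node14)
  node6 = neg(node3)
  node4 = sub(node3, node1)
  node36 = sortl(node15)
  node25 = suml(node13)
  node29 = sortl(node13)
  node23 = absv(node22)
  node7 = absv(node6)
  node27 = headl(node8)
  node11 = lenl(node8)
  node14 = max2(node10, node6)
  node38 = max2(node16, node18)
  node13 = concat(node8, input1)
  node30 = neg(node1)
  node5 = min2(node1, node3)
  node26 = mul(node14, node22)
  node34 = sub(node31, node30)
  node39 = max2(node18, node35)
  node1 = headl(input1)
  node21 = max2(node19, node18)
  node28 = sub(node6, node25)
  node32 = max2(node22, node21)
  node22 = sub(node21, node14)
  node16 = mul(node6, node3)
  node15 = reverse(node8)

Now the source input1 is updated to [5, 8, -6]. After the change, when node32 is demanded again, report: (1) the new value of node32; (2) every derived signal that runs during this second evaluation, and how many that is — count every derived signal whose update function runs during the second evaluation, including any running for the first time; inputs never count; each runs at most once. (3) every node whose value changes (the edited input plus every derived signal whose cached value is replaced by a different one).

Initial pass — values computed on the first demand:
  node3 = lenl([-3]) = 1
  node6 = neg(1) = -1
  node8 = reverse([-3]) = [-3]
  node10 = suml([-3]) = -3
  node14 = max2(-3, -1) = -1
  node16 = mul(-1, 1) = -1
  node18 = min2(-1, -1) = -1
  node19 = neg(-1) = 1
  node21 = max2(1, -1) = 1
  node22 = sub(1, -1) = 2
  node32 = max2(2, 1) = 2

Second demand — change propagation:
  node3: re-runs because input1 [-3]->[5, 8, -6]; new result 3.
  node6: re-runs because node3 1->3; new result -3.
  node8: re-runs because input1 [-3]->[5, 8, -6]; new result [-6, 8, 5].
  node10: re-runs because node8 [-3]->[-6, 8, 5]; new result 7.
  node14: re-runs because node10 -3->7; node6 -1->-3; new result 7.
  node16: re-runs because node6 -1->-3; node3 1->3; new result -9.
  node18: re-runs because node6 -1->-3; node16 -1->-9; new result -9.
  node19: re-runs because node16 -1->-9; new result 9.
  node21: re-runs because node19 1->9; node18 -1->-9; new result 9.
  node22: re-runs because node21 1->9; node14 -1->7; new result 2 (unchanged).
  node32: re-runs because node21 1->9; new result 9.

node32 now evaluates to 9.
Run set: node3, node6, node8, node10, node14, node16, node18, node19, node21, node22, node32 (11 run).
Changed values: input1, node3, node6, node8, node10, node14, node16, node18, node19, node21, node32.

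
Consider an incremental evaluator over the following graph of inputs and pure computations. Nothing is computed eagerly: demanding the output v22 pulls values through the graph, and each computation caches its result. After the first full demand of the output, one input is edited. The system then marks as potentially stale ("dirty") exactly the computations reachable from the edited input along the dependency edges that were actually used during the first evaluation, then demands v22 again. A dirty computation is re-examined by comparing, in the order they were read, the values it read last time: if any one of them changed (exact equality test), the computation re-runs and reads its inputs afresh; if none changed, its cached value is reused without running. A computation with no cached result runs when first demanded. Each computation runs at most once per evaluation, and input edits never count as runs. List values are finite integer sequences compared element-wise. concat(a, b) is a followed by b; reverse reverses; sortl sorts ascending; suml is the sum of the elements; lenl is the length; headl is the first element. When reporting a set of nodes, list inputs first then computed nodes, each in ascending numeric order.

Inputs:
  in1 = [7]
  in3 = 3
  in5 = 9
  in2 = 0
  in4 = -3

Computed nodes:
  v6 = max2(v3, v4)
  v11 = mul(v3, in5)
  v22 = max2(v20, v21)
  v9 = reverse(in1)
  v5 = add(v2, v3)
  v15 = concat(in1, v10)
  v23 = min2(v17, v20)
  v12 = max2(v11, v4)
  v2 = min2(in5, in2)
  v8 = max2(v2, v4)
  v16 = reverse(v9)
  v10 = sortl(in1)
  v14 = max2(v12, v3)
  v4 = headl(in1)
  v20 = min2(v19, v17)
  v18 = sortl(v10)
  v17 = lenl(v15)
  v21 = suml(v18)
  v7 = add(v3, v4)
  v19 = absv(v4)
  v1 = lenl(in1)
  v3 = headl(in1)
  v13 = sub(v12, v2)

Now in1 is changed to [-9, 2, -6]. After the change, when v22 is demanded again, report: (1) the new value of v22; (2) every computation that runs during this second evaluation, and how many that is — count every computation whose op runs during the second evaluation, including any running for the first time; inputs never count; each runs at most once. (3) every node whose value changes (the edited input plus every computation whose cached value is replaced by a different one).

Initial pass — values computed on the first demand:
  v4 = headl([7]) = 7
  v10 = sortl([7]) = [7]
  v15 = concat([7], [7]) = [7, 7]
  v17 = lenl([7, 7]) = 2
  v18 = sortl([7]) = [7]
  v19 = absv(7) = 7
  v20 = min2(7, 2) = 2
  v21 = suml([7]) = 7
  v22 = max2(2, 7) = 7

Second demand — change propagation:
  v4: re-runs because in1 [7]->[-9, 2, -6]; new result -9.
  v10: re-runs because in1 [7]->[-9, 2, -6]; new result [-9, -6, 2].
  v15: re-runs because in1 [7]->[-9, 2, -6]; v10 [7]->[-9, -6, 2]; new result [-9, 2, -6, -9, -6, 2].
  v17: re-runs because v15 [7, 7]->[-9, 2, -6, -9, -6, 2]; new result 6.
  v18: re-runs because v10 [7]->[-9, -6, 2]; new result [-9, -6, 2].
  v19: re-runs because v4 7->-9; new result 9.
  v20: re-runs because v19 7->9; v17 2->6; new result 6.
  v21: re-runs because v18 [7]->[-9, -6, 2]; new result -13.
  v22: re-runs because v20 2->6; v21 7->-13; new result 6.

v22 now evaluates to 6.
Run set: v4, v10, v15, v17, v18, v19, v20, v21, v22 (9 run).
Changed values: in1, v4, v10, v15, v17, v18, v19, v20, v21, v22.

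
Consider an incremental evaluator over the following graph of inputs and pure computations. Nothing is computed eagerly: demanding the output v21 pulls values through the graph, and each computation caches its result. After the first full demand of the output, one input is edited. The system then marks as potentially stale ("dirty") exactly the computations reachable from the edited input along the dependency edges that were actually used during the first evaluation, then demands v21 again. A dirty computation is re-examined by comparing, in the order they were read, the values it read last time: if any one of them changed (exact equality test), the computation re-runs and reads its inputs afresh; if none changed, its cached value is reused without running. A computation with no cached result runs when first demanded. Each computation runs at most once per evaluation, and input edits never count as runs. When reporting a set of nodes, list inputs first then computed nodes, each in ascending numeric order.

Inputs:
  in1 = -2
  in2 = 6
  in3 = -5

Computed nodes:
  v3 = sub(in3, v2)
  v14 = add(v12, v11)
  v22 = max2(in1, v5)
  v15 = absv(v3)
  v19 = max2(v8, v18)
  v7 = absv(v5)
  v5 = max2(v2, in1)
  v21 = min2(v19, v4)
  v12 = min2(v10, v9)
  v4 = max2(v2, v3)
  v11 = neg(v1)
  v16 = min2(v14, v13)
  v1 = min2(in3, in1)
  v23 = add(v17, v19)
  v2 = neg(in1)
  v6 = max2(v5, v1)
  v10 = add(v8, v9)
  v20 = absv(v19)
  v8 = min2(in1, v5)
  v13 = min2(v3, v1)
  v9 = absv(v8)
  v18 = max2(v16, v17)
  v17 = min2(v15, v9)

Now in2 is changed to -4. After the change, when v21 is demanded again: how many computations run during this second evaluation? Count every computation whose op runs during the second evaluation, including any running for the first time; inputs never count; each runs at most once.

Run set: none (0 run).
The important point: nothing the output needs ever reads in2, so the edit is invisible to it.

Initial pass — values computed on the first demand:
  v1 = min2(-5, -2) = -5
  v2 = neg(-2) = 2
  v3 = sub(-5, 2) = -7
  v4 = max2(2, -7) = 2
  v5 = max2(2, -2) = 2
  v8 = min2(-2, 2) = -2
  v9 = absv(-2) = 2
  v10 = add(-2, 2) = 0
  v11 = neg(-5) = 5
  v12 = min2(0, 2) = 0
  v13 = min2(-7, -5) = -7
  v14 = add(0, 5) = 5
  v15 = absv(-7) = 7
  v16 = min2(5, -7) = -7
  v17 = min2(7, 2) = 2
  v18 = max2(-7, 2) = 2
  v19 = max2(-2, 2) = 2
  v21 = min2(2, 2) = 2

Second demand — change propagation:
  no demanded computation ever read in2, so the edit dirties nothing and nothing runs.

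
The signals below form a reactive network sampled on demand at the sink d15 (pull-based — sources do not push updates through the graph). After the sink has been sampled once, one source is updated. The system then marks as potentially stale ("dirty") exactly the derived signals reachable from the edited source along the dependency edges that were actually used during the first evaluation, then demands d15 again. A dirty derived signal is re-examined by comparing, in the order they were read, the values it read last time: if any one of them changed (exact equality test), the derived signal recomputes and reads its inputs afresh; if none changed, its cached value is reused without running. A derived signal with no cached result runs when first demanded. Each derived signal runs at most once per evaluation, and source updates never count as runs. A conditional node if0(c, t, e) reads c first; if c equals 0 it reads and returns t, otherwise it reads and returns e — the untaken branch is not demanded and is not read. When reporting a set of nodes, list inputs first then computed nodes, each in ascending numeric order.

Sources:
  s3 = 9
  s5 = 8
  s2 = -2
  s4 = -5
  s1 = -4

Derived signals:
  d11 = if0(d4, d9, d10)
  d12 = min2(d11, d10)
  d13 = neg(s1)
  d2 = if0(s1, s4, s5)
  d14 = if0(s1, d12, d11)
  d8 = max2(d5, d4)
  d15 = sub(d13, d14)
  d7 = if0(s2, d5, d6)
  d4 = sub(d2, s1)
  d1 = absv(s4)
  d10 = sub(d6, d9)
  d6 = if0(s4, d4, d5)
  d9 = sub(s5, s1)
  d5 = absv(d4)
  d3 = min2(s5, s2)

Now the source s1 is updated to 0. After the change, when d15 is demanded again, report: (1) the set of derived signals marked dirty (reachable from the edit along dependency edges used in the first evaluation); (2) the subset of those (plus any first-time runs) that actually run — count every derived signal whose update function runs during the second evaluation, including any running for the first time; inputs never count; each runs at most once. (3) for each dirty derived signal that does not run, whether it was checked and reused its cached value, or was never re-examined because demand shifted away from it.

Dirty set: d2, d4, d5, d6, d9, d10, d11, d13, d14, d15.
Run set: d2, d4, d5, d6, d9, d10, d11, d12, d13, d14, d15 (11 run).
All dirty derived signals ended up running.
The important point: the flipped condition pulls in fresh nodes; d12 runs for the first time.

Initial pass — values computed on the first demand:
  d2 = if0(s1=-4 -> else branch s5) = 8
  d4 = sub(8, -4) = 12
  d5 = absv(12) = 12
  d6 = if0(s4=-5 -> else branch d5) = 12
  d9 = sub(8, -4) = 12
  d10 = sub(12, 12) = 0
  d11 = if0(d4=12 -> else branch d10) = 0
  d13 = neg(-4) = 4
  d14 = if0(s1=-4 -> else branch d11) = 0
  d15 = sub(4, 0) = 4

Second demand — change propagation:
  d2: re-runs because s1 -4->0; new result -5.
  d4: re-runs because d2 8->-5; s1 -4->0; new result -5.
  d5: re-runs because d4 12->-5; new result 5.
  d6: re-runs because d5 12->5; new result 5.
  d9: re-runs because s1 -4->0; new result 8.
  d10: re-runs because d6 12->5; d9 12->8; new result -3.
  d11: re-runs because d4 12->-5; d10 0->-3; new result -3.
  d12: newly demanded (no cache) — executes and yields -3.
  d13: re-runs because s1 -4->0; new result 0.
  d14: re-runs because s1 -4->0; d11 0->-3; new result -3.
  d15: re-runs because d13 4->0; d14 0->-3; new result 3.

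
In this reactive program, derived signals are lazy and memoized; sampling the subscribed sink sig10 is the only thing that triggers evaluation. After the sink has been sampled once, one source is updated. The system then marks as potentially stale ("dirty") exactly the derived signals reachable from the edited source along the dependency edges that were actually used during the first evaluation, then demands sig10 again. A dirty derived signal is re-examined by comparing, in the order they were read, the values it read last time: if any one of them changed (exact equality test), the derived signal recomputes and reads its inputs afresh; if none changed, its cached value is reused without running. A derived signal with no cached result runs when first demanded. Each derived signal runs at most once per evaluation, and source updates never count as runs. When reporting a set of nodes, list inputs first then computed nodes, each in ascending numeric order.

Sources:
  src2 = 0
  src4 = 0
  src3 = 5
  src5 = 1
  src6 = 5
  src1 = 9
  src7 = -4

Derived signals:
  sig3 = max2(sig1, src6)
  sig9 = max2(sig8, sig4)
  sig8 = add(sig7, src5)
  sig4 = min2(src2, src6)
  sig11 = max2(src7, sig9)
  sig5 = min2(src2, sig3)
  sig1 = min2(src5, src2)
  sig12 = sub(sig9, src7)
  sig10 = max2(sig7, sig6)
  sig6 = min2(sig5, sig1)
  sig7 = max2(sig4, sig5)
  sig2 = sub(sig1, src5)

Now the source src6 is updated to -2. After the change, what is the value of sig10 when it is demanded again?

First demand of the output computes:
  sig1 = min2(1, 0) = 0
  sig3 = max2(0, 5) = 5
  sig4 = min2(0, 5) = 0
  sig5 = min2(0, 5) = 0
  sig6 = min2(0, 0) = 0
  sig7 = max2(0, 0) = 0
  sig10 = max2(0, 0) = 0

After the edit, cleaning proceeds:
  sig3: a read changed (src6 5->-2) — executes, giving 0.
  sig4: a read changed (src6 5->-2) — executes, giving -2.
  sig5: a read changed (sig3 5->0) — executes, giving 0 — identical to its old value.
  sig6: dirty, but its reads are unchanged (sig5 unchanged, sig1 unchanged); cached 0 stands.
  sig7: a read changed (sig4 0->-2) — executes, giving 0 — identical to its old value.
  sig10: dirty, but its reads are unchanged (sig7 unchanged, sig6 unchanged); cached 0 stands.

Note where the cutoff bites: sig6 is checked, finds nothing changed, and keeps its cache.

Demanding sig10 again yields 0.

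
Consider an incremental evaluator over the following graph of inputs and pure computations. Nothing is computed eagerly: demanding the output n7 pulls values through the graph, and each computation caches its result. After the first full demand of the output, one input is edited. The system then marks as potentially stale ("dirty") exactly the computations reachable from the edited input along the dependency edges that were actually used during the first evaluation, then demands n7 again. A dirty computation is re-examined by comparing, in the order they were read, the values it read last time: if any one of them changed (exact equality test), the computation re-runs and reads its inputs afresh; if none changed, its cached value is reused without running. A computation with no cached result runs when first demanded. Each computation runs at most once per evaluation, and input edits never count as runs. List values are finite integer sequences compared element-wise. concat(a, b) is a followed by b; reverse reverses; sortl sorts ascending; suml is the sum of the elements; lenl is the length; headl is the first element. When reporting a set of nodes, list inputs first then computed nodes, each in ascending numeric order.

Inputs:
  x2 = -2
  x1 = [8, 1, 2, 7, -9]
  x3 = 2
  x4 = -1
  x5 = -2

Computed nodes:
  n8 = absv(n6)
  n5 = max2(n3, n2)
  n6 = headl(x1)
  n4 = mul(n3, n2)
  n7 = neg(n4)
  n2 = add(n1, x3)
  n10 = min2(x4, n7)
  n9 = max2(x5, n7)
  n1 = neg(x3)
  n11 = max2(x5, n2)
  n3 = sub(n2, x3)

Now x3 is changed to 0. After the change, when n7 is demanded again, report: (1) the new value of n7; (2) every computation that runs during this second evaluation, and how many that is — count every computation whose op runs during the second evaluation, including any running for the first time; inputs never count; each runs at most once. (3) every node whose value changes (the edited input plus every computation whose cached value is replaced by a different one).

n7 now evaluates to 0.
Run set: n1, n2, n3, n4 (4 run).
Changed values: x3, n1, n3.
The important point: at n7 every value read last time is unchanged, so the dirty flag clears without a run.

Initial pass — values computed on the first demand:
  n1 = neg(2) = -2
  n2 = add(-2, 2) = 0
  n3 = sub(0, 2) = -2
  n4 = mul(-2, 0) = 0
  n7 = neg(0) = 0

Second demand — change propagation:
  n1: re-runs because x3 2->0; new result 0.
  n2: re-runs because n1 -2->0; x3 2->0; new result 0 (unchanged).
  n3: re-runs because x3 2->0; new result 0.
  n4: re-runs because n3 -2->0; new result 0 (unchanged).
  n7: re-examined; everything it read last time is the same (n4 unchanged) — cache 0 kept, no run.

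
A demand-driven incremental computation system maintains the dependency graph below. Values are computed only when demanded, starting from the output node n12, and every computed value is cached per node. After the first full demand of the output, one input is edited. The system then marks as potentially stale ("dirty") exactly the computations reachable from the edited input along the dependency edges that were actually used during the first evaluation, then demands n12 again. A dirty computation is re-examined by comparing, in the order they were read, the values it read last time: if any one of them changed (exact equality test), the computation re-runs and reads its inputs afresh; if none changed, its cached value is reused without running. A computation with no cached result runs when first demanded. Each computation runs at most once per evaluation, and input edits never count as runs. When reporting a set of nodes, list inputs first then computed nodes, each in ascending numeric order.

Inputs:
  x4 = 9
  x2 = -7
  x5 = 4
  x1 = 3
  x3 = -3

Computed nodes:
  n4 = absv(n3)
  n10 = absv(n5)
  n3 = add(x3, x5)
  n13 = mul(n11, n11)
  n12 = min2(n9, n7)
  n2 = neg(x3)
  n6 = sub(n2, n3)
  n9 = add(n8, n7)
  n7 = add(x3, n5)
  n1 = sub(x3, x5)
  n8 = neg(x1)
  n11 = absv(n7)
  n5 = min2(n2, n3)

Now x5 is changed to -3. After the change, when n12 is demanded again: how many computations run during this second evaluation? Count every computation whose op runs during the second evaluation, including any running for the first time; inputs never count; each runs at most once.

First evaluation (everything demanded from the output):
  n2 = neg(-3) = 3
  n3 = add(-3, 4) = 1
  n5 = min2(3, 1) = 1
  n7 = add(-3, 1) = -2
  n8 = neg(3) = -3
  n9 = add(-3, -2) = -5
  n12 = min2(-5, -2) = -5

Propagation after the edit:
  n3: runs — x5 4->-3; result -6.
  n5: runs — n3 1->-6; result -6.
  n7: runs — n5 1->-6; result -9.
  n9: runs — n7 -2->-9; result -12.
  n12: runs — n9 -5->-12; n7 -2->-9; result -12.

Computations that run: n3, n5, n7, n9, n12 — 5 in total.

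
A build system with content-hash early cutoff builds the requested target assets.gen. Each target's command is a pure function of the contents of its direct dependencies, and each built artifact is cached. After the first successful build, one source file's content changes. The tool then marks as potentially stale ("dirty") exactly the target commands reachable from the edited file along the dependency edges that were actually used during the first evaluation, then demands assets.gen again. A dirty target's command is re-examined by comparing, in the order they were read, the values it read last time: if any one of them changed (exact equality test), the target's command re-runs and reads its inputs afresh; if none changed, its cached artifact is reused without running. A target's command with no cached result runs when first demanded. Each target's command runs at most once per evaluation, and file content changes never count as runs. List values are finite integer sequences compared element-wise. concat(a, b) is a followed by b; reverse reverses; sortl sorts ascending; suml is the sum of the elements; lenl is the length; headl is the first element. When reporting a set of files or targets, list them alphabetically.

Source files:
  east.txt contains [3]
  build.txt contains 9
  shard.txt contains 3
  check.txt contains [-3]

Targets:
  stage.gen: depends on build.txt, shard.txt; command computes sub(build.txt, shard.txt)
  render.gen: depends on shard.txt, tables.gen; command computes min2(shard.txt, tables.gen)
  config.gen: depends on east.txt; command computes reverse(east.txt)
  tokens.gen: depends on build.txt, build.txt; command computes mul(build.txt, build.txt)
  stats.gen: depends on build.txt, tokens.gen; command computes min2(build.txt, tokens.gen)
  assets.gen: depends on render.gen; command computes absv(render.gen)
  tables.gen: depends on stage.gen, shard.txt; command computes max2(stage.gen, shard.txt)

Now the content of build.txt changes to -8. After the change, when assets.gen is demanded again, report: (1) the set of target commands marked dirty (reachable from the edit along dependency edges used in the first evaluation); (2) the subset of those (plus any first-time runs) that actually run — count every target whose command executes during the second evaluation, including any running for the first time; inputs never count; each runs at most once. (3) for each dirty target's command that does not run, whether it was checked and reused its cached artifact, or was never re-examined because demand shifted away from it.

First evaluation (everything demanded from the output):
  stage.gen = sub(9, 3) = 6
  tables.gen = max2(6, 3) = 6
  render.gen = min2(3, 6) = 3
  assets.gen = absv(3) = 3

Propagation after the edit:
  stage.gen: runs — build.txt 9->-8; result -11.
  tables.gen: runs — stage.gen 6->-11; result 3.
  render.gen: runs — tables.gen 6->3; result 3 (same value as before).
  assets.gen: checked — values it read are unchanged (render.gen unchanged); reused cached 3 without running.

Key observation: the change is absorbed at render.gen — it re-runs but produces the same value, and the output's value is unchanged.

Marked dirty: assets.gen, render.gen, stage.gen, tables.gen.
Target commands that run: render.gen, stage.gen, tables.gen — 3 in total.
Checked but reused from cache: assets.gen.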